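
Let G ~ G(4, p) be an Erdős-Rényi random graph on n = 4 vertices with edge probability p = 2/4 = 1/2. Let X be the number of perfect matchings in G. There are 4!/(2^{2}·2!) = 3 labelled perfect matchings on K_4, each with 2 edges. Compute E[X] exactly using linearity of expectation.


K_4 has 4!/(2^{2}·2!) = 3 labelled perfect matchings.
For each such perfect matching H, let X_H = 1 if all 2 edges of H are present in G. Then P[X_H = 1] = p^{2} = (1/2)^{2} = 1/4.
Summing the indicators: E[X] = Σ_H E[X_H] = 3 · p^{2} = 3 · 1/4 = 3/4.
Numerically: E[X] ≈ 0.75.

E[X] = 3 · (1/2)^{2} = 3/4 ≈ 0.75.


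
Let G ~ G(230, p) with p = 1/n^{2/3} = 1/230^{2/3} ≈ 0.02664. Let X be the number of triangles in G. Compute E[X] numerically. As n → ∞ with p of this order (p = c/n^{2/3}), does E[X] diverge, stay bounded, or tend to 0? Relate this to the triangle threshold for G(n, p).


Number of potential triangles: C(230, 3) = 2001460.
Each occurs with probability p³ ≈ (0.02664)³ ≈ 1.890359e-05.
By linearity: E[X] = C(230, 3)·p³ ≈ 2001460 · 1.890359e-05 ≈ 37.8348.
Since α = 2/3 < 1, p = c/n^{2/3} ≫ 1/n is above the triangle threshold p ~ 1/n. Asymptotically E[X] ~ (c³/6)·n^{3(1−α)} = (1³/6)·n^{1} → ∞; triangles are abundant w.h.p.

E[X] ≈ 37.8348; in regime p = Θ(1/n^{2/3}) E[X] diverges (above the triangle threshold p ~ 1/n).


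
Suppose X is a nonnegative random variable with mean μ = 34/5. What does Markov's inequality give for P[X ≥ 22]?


μ = E[X] = 34/5, a = 22.
Markov: P[X ≥ 22] ≤ μ/a = (34/5)/22 = 17/55.
Numerically: ≈ 0.3091.
(Since a = 22 > μ = 6.8000, the bound 17/55 is < 1 and informative.)

P[X ≥ 22] ≤ 17/55 ≈ 0.3091.


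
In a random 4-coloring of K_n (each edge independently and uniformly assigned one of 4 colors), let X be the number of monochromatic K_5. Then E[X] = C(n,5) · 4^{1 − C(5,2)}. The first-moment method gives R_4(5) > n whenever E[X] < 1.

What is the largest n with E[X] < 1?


We need C(n, 5) · 4^{1 − 10} < 1, i.e. C(n, 5) < 4^{10 − 1} = 262144.
Check values of n near the boundary:
  n = 27: C(27, 5) = 80730; 80730 < 262144? YES
  n = 28: C(28, 5) = 98280; 98280 < 262144? YES
  n = 29: C(29, 5) = 118755; 118755 < 262144? YES
  n = 30: C(30, 5) = 142506; 142506 < 262144? YES
  n = 31: C(31, 5) = 169911; 169911 < 262144? YES
  n = 32: C(32, 5) = 201376; 201376 < 262144? YES
  n = 33: C(33, 5) = 237336; 237336 < 262144? YES
  n = 34: C(34, 5) = 278256; 278256 < 262144? NO
  n = 35: C(35, 5) = 324632; 324632 < 262144? NO
The largest n with C(n, 5) < 262144 is n = 33 (where E[X] = 29667/32768 ≈ 0.9054). Hence R_4(5) > 33, i.e. R_4(5) ≥ 34.

Largest n = 33; hence R_4(5) > 33.


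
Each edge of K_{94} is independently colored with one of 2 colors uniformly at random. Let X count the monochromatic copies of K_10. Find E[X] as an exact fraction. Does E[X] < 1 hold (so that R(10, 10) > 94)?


E[X] = C(94, 10) · 2^{1 − 45} = 9041256841903 · 2^{−44} = 9041256841903/17592186044416.
As a reduced fraction: E[X] = 9041256841903/17592186044416 ≈ 0.5139359.
Is E[X] < 1? YES.
Since E[X] < 1, there exists a 2-coloring of K_{94} with no monochromatic K_10; hence R(10, 10) > 94.

E[X] = 9041256841903/17592186044416 ≈ 0.5139359; E[X] < 1, so R(10, 10) > 94.


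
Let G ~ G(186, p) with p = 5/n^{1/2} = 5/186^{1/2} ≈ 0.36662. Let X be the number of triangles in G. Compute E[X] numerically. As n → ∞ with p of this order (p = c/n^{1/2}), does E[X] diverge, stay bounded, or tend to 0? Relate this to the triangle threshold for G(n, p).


Number of potential triangles: C(186, 3) = 1055240.
Each occurs with probability p³ ≈ (0.36662)³ ≈ 4.9276584e-02.
By linearity: E[X] = C(186, 3)·p³ ≈ 1055240 · 4.9276584e-02 ≈ 51998.62287.
Since α = 1/2 < 1, p = c/n^{1/2} ≫ 1/n is above the triangle threshold p ~ 1/n. Asymptotically E[X] ~ (c³/6)·n^{3(1−α)} = (5³/6)·n^{1.5} → ∞; triangles are abundant w.h.p.

E[X] ≈ 51998.62287; in regime p = Θ(1/n^{1/2}) E[X] diverges (above the triangle threshold p ~ 1/n).


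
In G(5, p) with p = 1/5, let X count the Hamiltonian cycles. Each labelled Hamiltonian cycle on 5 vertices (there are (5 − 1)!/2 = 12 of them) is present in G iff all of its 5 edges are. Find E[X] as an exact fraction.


K_5 has (5 − 1)!/2 = 12 labelled Hamiltonian cycles.
For each such Hamiltonian cycle H, let X_H = 1 if all 5 edges of H are present in G. Then P[X_H = 1] = p^{5} = (1/5)^{5} = 1/3125.
Summing the indicators: E[X] = Σ_H E[X_H] = 12 · p^{5} = 12 · 1/3125 = 12/3125.
Numerically: E[X] ≈ 0.00384.

E[X] = 12 · (1/5)^{5} = 12/3125 ≈ 0.00384.


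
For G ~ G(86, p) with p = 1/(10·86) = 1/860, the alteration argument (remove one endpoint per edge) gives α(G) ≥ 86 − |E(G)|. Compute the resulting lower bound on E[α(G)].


E[|E(G)|] = C(86, 2)·p = 3655 · (1/860) = 17/4.
E[α(G)] ≥ n − E[|E(G)|] = 86 − 17/4 = 327/4.
Numerically: ≈ 81.750000.
(This is only a lower bound; the true E[α(G)] may be larger.)

E[α(G)] ≥ 327/4 ≈ 81.750000.


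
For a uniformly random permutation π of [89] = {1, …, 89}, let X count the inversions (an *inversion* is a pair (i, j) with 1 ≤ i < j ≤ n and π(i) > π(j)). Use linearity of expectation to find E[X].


Write X = Σ X_I over the C(89, 2) = 3916 pairs i < j, with X_I the indicator of one inversion.
There are 3916 indicators.
For each fixed pair i < j, the values π(i) and π(j) are two distinct elements of {1, …, 89} in uniformly random order; by symmetry P[π(i) > π(j)] = 1/2.
By linearity: E[X] = 3916 · (1/2) = C(89, 2) · (1/2) = 3916/2 = 1958 ≈ 1958.000.

E[X] = 1958 = 1958.000.


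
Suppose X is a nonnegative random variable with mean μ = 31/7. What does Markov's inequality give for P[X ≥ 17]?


μ = E[X] = 31/7, a = 17.
Markov: P[X ≥ 17] ≤ μ/a = (31/7)/17 = 31/119.
Numerically: ≈ 0.2605.
(Since a = 17 > μ = 4.4286, the bound 31/119 is < 1 and informative.)

P[X ≥ 17] ≤ 31/119 ≈ 0.2605.


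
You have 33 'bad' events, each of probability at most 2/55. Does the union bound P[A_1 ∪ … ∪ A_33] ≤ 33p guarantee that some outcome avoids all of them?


Union bound: P[∪_{i=1}^{33} A_i] ≤ Σ_i P[A_i] ≤ 33·p = 33·(2/55) = 6/5.
Numerically: 6/5 ≈ 1.2000.
Is 6/5 < 1? NO.
Since the bound 6/5 is ≥ 1, the union bound is uninformative here; it does NOT by itself certify existence.

33·p = 6/5 ≈ 1.2000; existence NOT certified by the union bound.


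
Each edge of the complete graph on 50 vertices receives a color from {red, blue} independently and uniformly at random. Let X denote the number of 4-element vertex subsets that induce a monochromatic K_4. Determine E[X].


Let X = Σ_S X_S over the C(50, 4) = 230300 subsets S of size 4, where X_S = 1 if the K_4 on S is monochromatic.
For a fixed S, the K_4 on S has C(4, 2) = 6 edges. P[all 6 edges red] = (1/2)^6, and likewise for blue, so P[monochromatic] = 2·(1/2)^6 = 2^{1 − 6} = 1/32.
Summing: E[X] = C(50, 4) · 2^{1 − 6} = 230300 · 1/32 = 57575/8.
Numerically: E[X] ≈ 7196.8750.

E[X] = C(50,4)·2^(1−C(4,2)) = 57575/8 ≈ 7196.8750.


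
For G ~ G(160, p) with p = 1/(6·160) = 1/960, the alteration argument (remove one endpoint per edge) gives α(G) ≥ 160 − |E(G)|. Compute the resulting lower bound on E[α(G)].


E[|E(G)|] = C(160, 2)·p = 12720 · (1/960) = 53/4.
E[α(G)] ≥ n − E[|E(G)|] = 160 − 53/4 = 587/4.
Numerically: ≈ 146.75000.
(This is only a lower bound; the true E[α(G)] may be larger.)

E[α(G)] ≥ 587/4 ≈ 146.75000.


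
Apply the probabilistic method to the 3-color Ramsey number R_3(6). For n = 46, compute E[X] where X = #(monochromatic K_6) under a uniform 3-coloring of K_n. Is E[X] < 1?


E[X] = C(46, 6) · 3^{1 − 15} = 9366819 · 3^{−14} = 9366819/4782969.
As a reduced fraction: E[X] = 3122273/1594323 ≈ 1.9584.
Is E[X] < 1? NO.
Since E[X] ≥ 1, the first-moment bound is inconclusive at n = 46; it does NOT by itself certify R_3(6) > 46.

E[X] = 3122273/1594323 ≈ 1.9584; E[X] ≥ 1; first-moment method inconclusive here.


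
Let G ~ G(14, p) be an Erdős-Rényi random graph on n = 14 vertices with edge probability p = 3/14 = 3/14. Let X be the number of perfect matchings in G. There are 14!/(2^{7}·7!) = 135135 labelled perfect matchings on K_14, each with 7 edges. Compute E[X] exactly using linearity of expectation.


K_14 has 14!/(2^{7}·7!) = 135135 labelled perfect matchings.
For each such perfect matching H, let X_H = 1 if all 7 edges of H are present in G. Then P[X_H = 1] = p^{7} = (3/14)^{7} = 2187/105413504.
By linearity: E[X] = Σ_H E[X_H] = 135135 · p^{7} = 135135 · 2187/105413504 = 42220035/15059072.
Numerically: E[X] ≈ 2.8036.

E[X] = 135135 · (3/14)^{7} = 42220035/15059072 ≈ 2.8036.


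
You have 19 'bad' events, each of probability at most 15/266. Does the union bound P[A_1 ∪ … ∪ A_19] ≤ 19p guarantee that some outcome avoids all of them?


Union bound: P[∪_{i=1}^{19} A_i] ≤ Σ_i P[A_i] ≤ 19·p = 19·(15/266) = 15/14.
Numerically: 15/14 ≈ 1.071.
Is 15/14 < 1? NO.
Since the bound 15/14 is ≥ 1, the union bound is uninformative here; it does NOT by itself certify existence.

19·p = 15/14 ≈ 1.071; existence NOT certified by the union bound.


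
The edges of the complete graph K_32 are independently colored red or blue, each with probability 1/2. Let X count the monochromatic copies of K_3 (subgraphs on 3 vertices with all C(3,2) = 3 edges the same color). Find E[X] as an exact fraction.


Let X = Σ_S X_S over the C(32, 3) = 4960 subsets S of size 3, where X_S = 1 if the K_3 on S is monochromatic.
For a fixed S, the K_3 on S has C(3, 2) = 3 edges. P[all 3 edges red] = (1/2)^3, and likewise for blue, so P[monochromatic] = 2·(1/2)^3 = 2^{1 − 3} = 1/4.
By linearity: E[X] = C(32, 3) · 2^{1 − 3} = 4960 · 1/4 = 1240.
Numerically: E[X] ≈ 1240.00000.

E[X] = C(32,3)·2^(1−C(3,2)) = 1240 ≈ 1240.00000.


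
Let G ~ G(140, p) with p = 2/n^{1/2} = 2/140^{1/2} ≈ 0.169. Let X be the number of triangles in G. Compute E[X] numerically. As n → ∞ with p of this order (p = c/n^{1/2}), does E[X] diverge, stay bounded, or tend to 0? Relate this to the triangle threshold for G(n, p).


Number of potential triangles: C(140, 3) = 447580.
Each occurs with probability p³ ≈ (0.169)³ ≈ 4.82945e-03.
By linearity: E[X] = C(140, 3)·p³ ≈ 447580 · 4.82945e-03 ≈ 2161.567.
Since α = 1/2 < 1, p = c/n^{1/2} ≫ 1/n is above the triangle threshold p ~ 1/n. Asymptotically E[X] ~ (c³/6)·n^{3(1−α)} = (2³/6)·n^{1.5} → ∞; triangles are abundant w.h.p.

E[X] ≈ 2161.567; in regime p = Θ(1/n^{1/2}) E[X] diverges (above the triangle threshold p ~ 1/n).


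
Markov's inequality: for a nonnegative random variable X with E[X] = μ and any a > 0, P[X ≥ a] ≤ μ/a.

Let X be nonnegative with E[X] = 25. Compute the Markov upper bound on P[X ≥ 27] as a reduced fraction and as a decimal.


μ = E[X] = 25, a = 27.
Markov: P[X ≥ 27] ≤ μ/a = (25)/27 = 25/27.
Numerically: ≈ 0.92593.
(Since a = 27 > μ = 25.00000, the bound 25/27 is < 1 and informative.)

P[X ≥ 27] ≤ 25/27 ≈ 0.92593.


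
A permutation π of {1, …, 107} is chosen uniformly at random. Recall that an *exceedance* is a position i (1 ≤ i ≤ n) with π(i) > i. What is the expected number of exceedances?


Write X = Σ_{i=1}^{107} X_i, where X_i = 1_{π(i) > i}.
For each fixed i, π(i) is uniform over {1, …, 107} (marginal of a uniform permutation), so P[π(i) > i] = (n − i)/n. Summing: Σ_{i=1}^{107} (n − i)/n = (0 + 1 + … + 106)/107 = 107(107 − 1)/(2·107) = (107 − 1)/2.
Hence E[X] = Σ_{i=1}^{107} (107 − i)/107 = 53 ≈ 53.000000.

E[X] = 53 = 53.000000.


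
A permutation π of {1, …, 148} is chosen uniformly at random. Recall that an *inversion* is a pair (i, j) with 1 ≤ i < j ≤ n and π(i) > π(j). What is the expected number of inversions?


Write X = Σ X_I over the C(148, 2) = 10878 pairs i < j, with X_I the indicator of one inversion.
There are 10878 indicators.
For each fixed pair i < j, the values π(i) and π(j) are two distinct elements of {1, …, 148} in uniformly random order; by symmetry P[π(i) > π(j)] = 1/2.
By linearity: E[X] = 10878 · (1/2) = C(148, 2) · (1/2) = 10878/2 = 5439 ≈ 5439.000000.

E[X] = 5439 = 5439.000000.


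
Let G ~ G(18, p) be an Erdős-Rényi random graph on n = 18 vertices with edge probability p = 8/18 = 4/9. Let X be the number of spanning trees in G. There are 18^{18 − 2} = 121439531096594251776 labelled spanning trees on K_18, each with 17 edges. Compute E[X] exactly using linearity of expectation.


K_18 has 18^{18 − 2} = 121439531096594251776 labelled spanning trees.
For each such spanning tree H, let X_H = 1 if all 17 edges of H are present in G. Then P[X_H = 1] = p^{17} = (4/9)^{17} = 17179869184/16677181699666569.
By linearity of expectation: E[X] = Σ_H E[X_H] = 121439531096594251776 · p^{17} = 121439531096594251776 · 17179869184/16677181699666569 = 1125899906842624/9.
Numerically: E[X] ≈ 1.251e+14.

E[X] = 121439531096594251776 · (4/9)^{17} = 1125899906842624/9 ≈ 1.251e+14.


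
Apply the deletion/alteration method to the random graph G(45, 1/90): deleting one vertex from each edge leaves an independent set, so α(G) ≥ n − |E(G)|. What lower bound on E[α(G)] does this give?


E[|E(G)|] = C(45, 2)·p = 990 · (1/90) = 11.
E[α(G)] ≥ n − E[|E(G)|] = 45 − 11 = 34.
Numerically: ≈ 34.0000.
(This is only a lower bound; the true E[α(G)] may be larger.)

E[α(G)] ≥ 34 ≈ 34.0000.


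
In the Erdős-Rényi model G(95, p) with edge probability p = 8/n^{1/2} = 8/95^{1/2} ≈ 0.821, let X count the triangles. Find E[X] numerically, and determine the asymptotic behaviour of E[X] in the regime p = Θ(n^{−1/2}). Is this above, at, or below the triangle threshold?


Number of potential triangles: C(95, 3) = 138415.
Each occurs with probability p³ ≈ (0.821)³ ≈ 5.52948e-01.
By linearity: E[X] = C(95, 3)·p³ ≈ 138415 · 5.52948e-01 ≈ 76536.344.
Since α = 1/2 < 1, p = c/n^{1/2} ≫ 1/n is above the triangle threshold p ~ 1/n. Asymptotically E[X] ~ (c³/6)·n^{3(1−α)} = (8³/6)·n^{1.5} → ∞; triangles are abundant w.h.p.

E[X] ≈ 76536.344; in regime p = Θ(1/n^{1/2}) E[X] diverges (above the triangle threshold p ~ 1/n).


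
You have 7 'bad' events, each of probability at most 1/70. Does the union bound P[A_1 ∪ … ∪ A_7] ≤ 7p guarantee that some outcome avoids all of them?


Union bound: P[∪_{i=1}^{7} A_i] ≤ Σ_i P[A_i] ≤ 7·p = 7·(1/70) = 1/10.
Numerically: 1/10 ≈ 0.10000.
Is 1/10 < 1? YES.
Since P[∪ A_i] ≤ 1/10 < 1, the complement has P[∩ A_i^c] ≥ 1 − 1/10 = 9/10 > 0, so some outcome avoids every A_i.

7·p = 1/10 ≈ 0.10000; existence CERTIFIED by the union bound.


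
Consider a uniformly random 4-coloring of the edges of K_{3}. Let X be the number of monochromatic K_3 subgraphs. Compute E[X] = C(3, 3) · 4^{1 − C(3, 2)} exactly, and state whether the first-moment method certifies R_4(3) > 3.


E[X] = C(3, 3) · 4^{1 − 3} = 1 · 4^{−2} = 1/16.
As a reduced fraction: E[X] = 1/16 ≈ 0.0625.
Is E[X] < 1? YES.
Since E[X] < 1, there exists a 4-coloring of K_{3} with no monochromatic K_3; hence R_4(3) > 3.

E[X] = 1/16 ≈ 0.0625; E[X] < 1, so R_4(3) > 3.


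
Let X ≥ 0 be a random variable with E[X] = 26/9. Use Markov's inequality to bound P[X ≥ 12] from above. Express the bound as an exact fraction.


μ = E[X] = 26/9, a = 12.
Markov: P[X ≥ 12] ≤ μ/a = (26/9)/12 = 13/54.
Numerically: ≈ 0.240741.
(Since a = 12 > μ = 2.888889, the bound 13/54 is < 1 and informative.)

P[X ≥ 12] ≤ 13/54 ≈ 0.240741.


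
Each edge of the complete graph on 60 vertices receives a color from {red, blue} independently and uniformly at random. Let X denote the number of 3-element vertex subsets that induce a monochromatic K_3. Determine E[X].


Let X = Σ_S X_S over the C(60, 3) = 34220 subsets S of size 3, where X_S = 1 if the K_3 on S is monochromatic.
For a fixed S, the K_3 on S has C(3, 2) = 3 edges. P[all 3 edges red] = (1/2)^3, and likewise for blue, so P[monochromatic] = 2·(1/2)^3 = 2^{1 − 3} = 1/4.
Summing: E[X] = C(60, 3) · 2^{1 − 3} = 34220 · 1/4 = 8555.
Numerically: E[X] ≈ 8555.000.

E[X] = C(60,3)·2^(1−C(3,2)) = 8555 ≈ 8555.000.


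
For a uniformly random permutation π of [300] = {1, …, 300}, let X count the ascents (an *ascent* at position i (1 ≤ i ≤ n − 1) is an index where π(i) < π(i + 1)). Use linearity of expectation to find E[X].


Write X = Σ X_I over i = 1, …, 299, with X_I the indicator of one ascent.
There are 299 indicators.
For each fixed i, the pair (π(i), π(i+1)) is a uniformly random ordered pair of distinct values from {1, …, 300}; by symmetry P[π(i) < π(i+1)] = 1/2.
By linearity: E[X] = 299 · (1/2) = (300 − 1) · (1/2) = 299/2 ≈ 149.5000.

E[X] = 299/2 = 149.5000.


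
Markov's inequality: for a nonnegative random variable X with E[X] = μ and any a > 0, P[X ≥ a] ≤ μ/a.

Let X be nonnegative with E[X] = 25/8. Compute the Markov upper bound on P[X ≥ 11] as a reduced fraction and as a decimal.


μ = E[X] = 25/8, a = 11.
Markov: P[X ≥ 11] ≤ μ/a = (25/8)/11 = 25/88.
Numerically: ≈ 0.284091.
(Since a = 11 > μ = 3.125000, the bound 25/88 is < 1 and informative.)

P[X ≥ 11] ≤ 25/88 ≈ 0.284091.


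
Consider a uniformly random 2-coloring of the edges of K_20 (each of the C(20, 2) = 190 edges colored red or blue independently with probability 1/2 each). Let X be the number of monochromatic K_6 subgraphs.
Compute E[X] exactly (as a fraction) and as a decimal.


Let X = Σ_S X_S over the C(20, 6) = 38760 subsets S of size 6, where X_S = 1 if the K_6 on S is monochromatic.
For a fixed S, the K_6 on S has C(6, 2) = 15 edges. P[all 15 edges red] = (1/2)^15, and likewise for blue, so P[monochromatic] = 2·(1/2)^15 = 2^{1 − 15} = 1/16384.
By linearity of expectation: E[X] = C(20, 6) · 2^{1 − 15} = 38760 · 1/16384 = 4845/2048.
Numerically: E[X] ≈ 2.3657.

E[X] = C(20,6)·2^(1−C(6,2)) = 4845/2048 ≈ 2.3657.


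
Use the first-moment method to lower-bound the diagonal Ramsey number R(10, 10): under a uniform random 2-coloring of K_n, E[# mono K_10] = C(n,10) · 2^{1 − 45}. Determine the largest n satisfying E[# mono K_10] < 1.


We need C(n, 10) · 2^{1 − 45} < 1, i.e. C(n, 10) < 2^{45 − 1} = 17592186044416.
Check values of n near the boundary:
  n = 98: C(98, 10) = 14005614014756; 14005614014756 < 17592186044416? YES
  n = 99: C(99, 10) = 15579278510796; 15579278510796 < 17592186044416? YES
  n = 100: C(100, 10) = 17310309456440; 17310309456440 < 17592186044416? YES
  n = 101: C(101, 10) = 19212541264840; 19212541264840 < 17592186044416? NO
The largest n with C(n, 10) < 17592186044416 is n = 100 (where E[X] = 2163788682055/2199023255552 ≈ 0.9840). Hence R(10, 10) > 100, i.e. R(10, 10) ≥ 101.

Largest n = 100; hence R(10, 10) > 100.


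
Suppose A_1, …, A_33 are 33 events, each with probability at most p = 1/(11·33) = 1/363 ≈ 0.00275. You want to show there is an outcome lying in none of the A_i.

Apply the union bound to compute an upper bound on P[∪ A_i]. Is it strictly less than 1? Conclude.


Union bound: P[∪_{i=1}^{33} A_i] ≤ Σ_i P[A_i] ≤ 33·p = 33·(1/363) = 1/11.
Numerically: 1/11 ≈ 0.09091.
Is 1/11 < 1? YES.
Since P[∪ A_i] ≤ 1/11 < 1, the complement has P[∩ A_i^c] ≥ 1 − 1/11 = 10/11 > 0, so some outcome avoids every A_i.

33·p = 1/11 ≈ 0.09091; existence CERTIFIED by the union bound.


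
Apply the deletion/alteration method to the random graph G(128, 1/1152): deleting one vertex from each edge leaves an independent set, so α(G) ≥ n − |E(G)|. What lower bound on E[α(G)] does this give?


E[|E(G)|] = C(128, 2)·p = 8128 · (1/1152) = 127/18.
E[α(G)] ≥ n − E[|E(G)|] = 128 − 127/18 = 2177/18.
Numerically: ≈ 120.944444.
(This is only a lower bound; the true E[α(G)] may be larger.)

E[α(G)] ≥ 2177/18 ≈ 120.944444.


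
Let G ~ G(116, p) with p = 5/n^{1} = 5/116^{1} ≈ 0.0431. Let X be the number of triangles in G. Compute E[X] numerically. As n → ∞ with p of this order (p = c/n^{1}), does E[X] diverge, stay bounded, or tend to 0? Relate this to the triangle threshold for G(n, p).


Number of potential triangles: C(116, 3) = 253460.
Each occurs with probability p³ ≈ (0.0431)³ ≈ 8.00822e-05.
By linearity: E[X] = C(116, 3)·p³ ≈ 253460 · 8.00822e-05 ≈ 20.298.
Here α = 1, so p = 5/n is exactly at the triangle threshold p ~ 1/n. Asymptotically E[X] → c³/6 = 5³/6 = 125/6 ≈ 20.833, a bounded constant. In this regime the triangle count is asymptotically Poisson(c³/6).

E[X] ≈ 20.298; in regime p = Θ(1/n^{1}) E[X] stays bounded (at the triangle threshold p ~ 1/n).


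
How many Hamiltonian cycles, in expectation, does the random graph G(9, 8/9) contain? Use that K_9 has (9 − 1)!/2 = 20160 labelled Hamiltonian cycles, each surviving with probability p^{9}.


K_9 has (9 − 1)!/2 = 20160 labelled Hamiltonian cycles.
For each such Hamiltonian cycle H, let X_H = 1 if all 9 edges of H are present in G. Then P[X_H = 1] = p^{9} = (8/9)^{9} = 134217728/387420489.
Summing the indicators: E[X] = Σ_H E[X_H] = 20160 · p^{9} = 20160 · 134217728/387420489 = 300647710720/43046721.
Numerically: E[X] ≈ 6984.

E[X] = 20160 · (8/9)^{9} = 300647710720/43046721 ≈ 6984.


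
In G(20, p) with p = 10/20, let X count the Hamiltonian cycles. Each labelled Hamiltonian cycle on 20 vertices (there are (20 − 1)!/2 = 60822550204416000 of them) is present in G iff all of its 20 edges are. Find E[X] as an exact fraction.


K_20 has (20 − 1)!/2 = 60822550204416000 labelled Hamiltonian cycles.
For each such Hamiltonian cycle H, let X_H = 1 if all 20 edges of H are present in G. Then P[X_H = 1] = p^{20} = (1/2)^{20} = 1/1048576.
By linearity of expectation: E[X] = Σ_H E[X_H] = 60822550204416000 · p^{20} = 60822550204416000 · 1/1048576 = 1856156927625/32.
Numerically: E[X] ≈ 5.80049e+10.

E[X] = 60822550204416000 · (1/2)^{20} = 1856156927625/32 ≈ 5.80049e+10.


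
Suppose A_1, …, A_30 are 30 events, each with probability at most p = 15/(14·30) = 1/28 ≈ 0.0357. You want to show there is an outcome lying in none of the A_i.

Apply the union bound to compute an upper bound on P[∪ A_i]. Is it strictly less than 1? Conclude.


Union bound: P[∪_{i=1}^{30} A_i] ≤ Σ_i P[A_i] ≤ 30·p = 30·(1/28) = 15/14.
Numerically: 15/14 ≈ 1.0714.
Is 15/14 < 1? NO.
Since the bound 15/14 is ≥ 1, the union bound is uninformative here; it does NOT by itself certify existence.

30·p = 15/14 ≈ 1.0714; existence NOT certified by the union bound.


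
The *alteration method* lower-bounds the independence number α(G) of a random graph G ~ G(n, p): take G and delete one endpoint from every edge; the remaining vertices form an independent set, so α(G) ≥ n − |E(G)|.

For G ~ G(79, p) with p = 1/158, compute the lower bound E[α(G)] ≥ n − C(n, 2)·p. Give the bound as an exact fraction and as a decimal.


E[|E(G)|] = C(79, 2)·p = 3081 · (1/158) = 39/2.
E[α(G)] ≥ n − E[|E(G)|] = 79 − 39/2 = 119/2.
Numerically: ≈ 59.50000.
(This is only a lower bound; the true E[α(G)] may be larger.)

E[α(G)] ≥ 119/2 ≈ 59.50000.


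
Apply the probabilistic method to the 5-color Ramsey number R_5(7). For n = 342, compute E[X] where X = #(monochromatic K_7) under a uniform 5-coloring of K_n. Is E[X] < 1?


E[X] = C(342, 7) · 5^{1 − 21} = 102073837467888 · 5^{−20} = 102073837467888/95367431640625.
As a reduced fraction: E[X] = 102073837467888/95367431640625 ≈ 1.070.
Is E[X] < 1? NO.
Since E[X] ≥ 1, the first-moment bound is inconclusive at n = 342; it does NOT by itself certify R_5(7) > 342.

E[X] = 102073837467888/95367431640625 ≈ 1.070; E[X] ≥ 1; first-moment method inconclusive here.


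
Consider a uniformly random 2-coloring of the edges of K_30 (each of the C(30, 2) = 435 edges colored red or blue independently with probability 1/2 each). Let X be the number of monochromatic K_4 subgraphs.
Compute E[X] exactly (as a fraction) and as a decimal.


Let X = Σ_S X_S over the C(30, 4) = 27405 subsets S of size 4, where X_S = 1 if the K_4 on S is monochromatic.
For a fixed S, the K_4 on S has C(4, 2) = 6 edges. P[all 6 edges red] = (1/2)^6, and likewise for blue, so P[monochromatic] = 2·(1/2)^6 = 2^{1 − 6} = 1/32.
Summing: E[X] = C(30, 4) · 2^{1 − 6} = 27405 · 1/32 = 27405/32.
Numerically: E[X] ≈ 856.40625.

E[X] = C(30,4)·2^(1−C(4,2)) = 27405/32 ≈ 856.40625.


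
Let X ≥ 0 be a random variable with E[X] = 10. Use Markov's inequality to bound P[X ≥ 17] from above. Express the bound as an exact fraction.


μ = E[X] = 10, a = 17.
Markov: P[X ≥ 17] ≤ μ/a = (10)/17 = 10/17.
Numerically: ≈ 0.58824.
(Since a = 17 > μ = 10.00000, the bound 10/17 is < 1 and informative.)

P[X ≥ 17] ≤ 10/17 ≈ 0.58824.


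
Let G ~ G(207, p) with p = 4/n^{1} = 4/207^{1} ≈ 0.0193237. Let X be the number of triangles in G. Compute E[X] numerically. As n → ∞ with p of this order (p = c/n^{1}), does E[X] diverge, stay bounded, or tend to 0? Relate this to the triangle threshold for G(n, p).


Number of potential triangles: C(207, 3) = 1456935.
Each occurs with probability p³ ≈ (0.0193237)³ ≈ 7.21554165e-06.
By linearity: E[X] = C(207, 3)·p³ ≈ 1456935 · 7.21554165e-06 ≈ 10.512575.
Here α = 1, so p = 4/n is exactly at the triangle threshold p ~ 1/n. Asymptotically E[X] → c³/6 = 4³/6 = 32/3 ≈ 10.666667, a bounded constant. In this regime the triangle count is asymptotically Poisson(c³/6).

E[X] ≈ 10.512575; in regime p = Θ(1/n^{1}) E[X] stays bounded (at the triangle threshold p ~ 1/n).


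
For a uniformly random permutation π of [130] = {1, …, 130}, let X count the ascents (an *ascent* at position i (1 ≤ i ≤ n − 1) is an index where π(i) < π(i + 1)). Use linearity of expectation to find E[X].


Write X = Σ X_I over i = 1, …, 129, with X_I the indicator of one ascent.
There are 129 indicators.
For each fixed i, the pair (π(i), π(i+1)) is a uniformly random ordered pair of distinct values from {1, …, 130}; by symmetry P[π(i) < π(i+1)] = 1/2.
By linearity: E[X] = 129 · (1/2) = (130 − 1) · (1/2) = 129/2 ≈ 64.5000.

E[X] = 129/2 = 64.5000.


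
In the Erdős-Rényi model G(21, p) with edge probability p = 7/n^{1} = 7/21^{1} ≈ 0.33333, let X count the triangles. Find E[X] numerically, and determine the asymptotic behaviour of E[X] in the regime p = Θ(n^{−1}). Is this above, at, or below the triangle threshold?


Number of potential triangles: C(21, 3) = 1330.
Each occurs with probability p³ ≈ (0.33333)³ ≈ 3.7037037e-02.
By linearity: E[X] = C(21, 3)·p³ ≈ 1330 · 3.7037037e-02 ≈ 49.25926.
Here α = 1, so p = 7/n is exactly at the triangle threshold p ~ 1/n. Asymptotically E[X] → c³/6 = 7³/6 = 343/6 ≈ 57.16667, a bounded constant. In this regime the triangle count is asymptotically Poisson(c³/6).

E[X] ≈ 49.25926; in regime p = Θ(1/n^{1}) E[X] stays bounded (at the triangle threshold p ~ 1/n).


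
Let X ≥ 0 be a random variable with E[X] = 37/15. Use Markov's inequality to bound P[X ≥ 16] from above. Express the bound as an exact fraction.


μ = E[X] = 37/15, a = 16.
Markov: P[X ≥ 16] ≤ μ/a = (37/15)/16 = 37/240.
Numerically: ≈ 0.1542.
(Since a = 16 > μ = 2.4667, the bound 37/240 is < 1 and informative.)

P[X ≥ 16] ≤ 37/240 ≈ 0.1542.


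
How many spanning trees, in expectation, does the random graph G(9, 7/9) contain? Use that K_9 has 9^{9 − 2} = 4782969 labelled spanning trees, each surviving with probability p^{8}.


K_9 has 9^{9 − 2} = 4782969 labelled spanning trees.
For each such spanning tree H, let X_H = 1 if all 8 edges of H are present in G. Then P[X_H = 1] = p^{8} = (7/9)^{8} = 5764801/43046721.
By linearity of expectation: E[X] = Σ_H E[X_H] = 4782969 · p^{8} = 4782969 · 5764801/43046721 = 5764801/9.
Numerically: E[X] ≈ 6.405e+05.

E[X] = 4782969 · (7/9)^{8} = 5764801/9 ≈ 6.405e+05.


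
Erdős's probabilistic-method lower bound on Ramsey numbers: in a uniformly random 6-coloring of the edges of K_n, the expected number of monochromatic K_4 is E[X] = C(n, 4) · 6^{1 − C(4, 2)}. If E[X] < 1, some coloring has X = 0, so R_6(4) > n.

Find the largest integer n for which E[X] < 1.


We need C(n, 4) · 6^{1 − 6} < 1, i.e. C(n, 4) < 6^{6 − 1} = 7776.
Check values of n near the boundary:
  n = 19: C(19, 4) = 3876; 3876 < 7776? YES
  n = 20: C(20, 4) = 4845; 4845 < 7776? YES
  n = 21: C(21, 4) = 5985; 5985 < 7776? YES
  n = 22: C(22, 4) = 7315; 7315 < 7776? YES
  n = 23: C(23, 4) = 8855; 8855 < 7776? NO
  n = 24: C(24, 4) = 10626; 10626 < 7776? NO
The largest n with C(n, 4) < 7776 is n = 22 (where E[X] = 7315/7776 ≈ 0.940715). Hence R_6(4) > 22, i.e. R_6(4) ≥ 23.

Largest n = 22; hence R_6(4) > 22.


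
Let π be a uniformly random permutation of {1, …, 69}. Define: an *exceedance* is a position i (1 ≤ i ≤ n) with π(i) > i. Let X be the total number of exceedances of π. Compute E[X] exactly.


Write X = Σ_{i=1}^{69} X_i, where X_i = 1_{π(i) > i}.
For each fixed i, π(i) is uniform over {1, …, 69} (marginal of a uniform permutation), so P[π(i) > i] = (n − i)/n. Summing: Σ_{i=1}^{69} (n − i)/n = (0 + 1 + … + 68)/69 = 69(69 − 1)/(2·69) = (69 − 1)/2.
Hence E[X] = Σ_{i=1}^{69} (69 − i)/69 = 34 ≈ 34.0000.

E[X] = 34 = 34.0000.


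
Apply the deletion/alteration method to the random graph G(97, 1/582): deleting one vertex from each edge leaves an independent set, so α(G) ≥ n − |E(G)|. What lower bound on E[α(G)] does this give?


E[|E(G)|] = C(97, 2)·p = 4656 · (1/582) = 8.
E[α(G)] ≥ n − E[|E(G)|] = 97 − 8 = 89.
Numerically: ≈ 89.000000.
(This is only a lower bound; the true E[α(G)] may be larger.)

E[α(G)] ≥ 89 ≈ 89.000000.


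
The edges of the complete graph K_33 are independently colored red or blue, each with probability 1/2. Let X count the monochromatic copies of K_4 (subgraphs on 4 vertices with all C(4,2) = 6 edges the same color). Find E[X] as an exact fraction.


Let X = Σ_S X_S over the C(33, 4) = 40920 subsets S of size 4, where X_S = 1 if the K_4 on S is monochromatic.
For a fixed S, the K_4 on S has C(4, 2) = 6 edges. P[all 6 edges red] = (1/2)^6, and likewise for blue, so P[monochromatic] = 2·(1/2)^6 = 2^{1 − 6} = 1/32.
By linearity of expectation: E[X] = C(33, 4) · 2^{1 − 6} = 40920 · 1/32 = 5115/4.
Numerically: E[X] ≈ 1278.750.

E[X] = C(33,4)·2^(1−C(4,2)) = 5115/4 ≈ 1278.750.


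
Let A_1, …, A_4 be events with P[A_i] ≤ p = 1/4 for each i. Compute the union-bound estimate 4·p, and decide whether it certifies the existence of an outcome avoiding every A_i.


Union bound: P[∪_{i=1}^{4} A_i] ≤ Σ_i P[A_i] ≤ 4·p = 4·(1/4) = 1.
Numerically: 1 ≈ 1.0000000.
Is 1 < 1? NO.
Since the bound 1 is ≥ 1, the union bound is uninformative here; it does NOT by itself certify existence.

4·p = 1 ≈ 1.0000000; existence NOT certified by the union bound.


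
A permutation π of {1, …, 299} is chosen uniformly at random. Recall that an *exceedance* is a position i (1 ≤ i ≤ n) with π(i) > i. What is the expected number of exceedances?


Write X = Σ_{i=1}^{299} X_i, where X_i = 1_{π(i) > i}.
For each fixed i, π(i) is uniform over {1, …, 299} (marginal of a uniform permutation), so P[π(i) > i] = (n − i)/n. Summing: Σ_{i=1}^{299} (n − i)/n = (0 + 1 + … + 298)/299 = 299(299 − 1)/(2·299) = (299 − 1)/2.
Hence E[X] = Σ_{i=1}^{299} (299 − i)/299 = 149 ≈ 149.000.

E[X] = 149 = 149.000.


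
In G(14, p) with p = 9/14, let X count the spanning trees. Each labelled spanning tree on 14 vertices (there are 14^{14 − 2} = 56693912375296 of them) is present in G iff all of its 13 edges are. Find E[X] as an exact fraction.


K_14 has 14^{14 − 2} = 56693912375296 labelled spanning trees.
For each such spanning tree H, let X_H = 1 if all 13 edges of H are present in G. Then P[X_H = 1] = p^{13} = (9/14)^{13} = 2541865828329/793714773254144.
By linearity: E[X] = Σ_H E[X_H] = 56693912375296 · p^{13} = 56693912375296 · 2541865828329/793714773254144 = 2541865828329/14.
Numerically: E[X] ≈ 1.81562e+11.

E[X] = 56693912375296 · (9/14)^{13} = 2541865828329/14 ≈ 1.81562e+11.


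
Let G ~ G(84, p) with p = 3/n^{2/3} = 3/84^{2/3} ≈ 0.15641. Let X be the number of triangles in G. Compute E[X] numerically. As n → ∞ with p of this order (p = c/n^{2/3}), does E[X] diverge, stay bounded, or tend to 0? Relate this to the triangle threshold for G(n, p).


Number of potential triangles: C(84, 3) = 95284.
Each occurs with probability p³ ≈ (0.15641)³ ≈ 3.8265306e-03.
By linearity: E[X] = C(84, 3)·p³ ≈ 95284 · 3.8265306e-03 ≈ 364.60714.
Since α = 2/3 < 1, p = c/n^{2/3} ≫ 1/n is above the triangle threshold p ~ 1/n. Asymptotically E[X] ~ (c³/6)·n^{3(1−α)} = (3³/6)·n^{1} → ∞; triangles are abundant w.h.p.

E[X] ≈ 364.60714; in regime p = Θ(1/n^{2/3}) E[X] diverges (above the triangle threshold p ~ 1/n).


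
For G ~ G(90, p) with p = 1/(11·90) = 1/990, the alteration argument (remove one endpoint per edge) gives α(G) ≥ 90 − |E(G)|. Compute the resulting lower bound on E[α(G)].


E[|E(G)|] = C(90, 2)·p = 4005 · (1/990) = 89/22.
E[α(G)] ≥ n − E[|E(G)|] = 90 − 89/22 = 1891/22.
Numerically: ≈ 85.95455.
(This is only a lower bound; the true E[α(G)] may be larger.)

E[α(G)] ≥ 1891/22 ≈ 85.95455.


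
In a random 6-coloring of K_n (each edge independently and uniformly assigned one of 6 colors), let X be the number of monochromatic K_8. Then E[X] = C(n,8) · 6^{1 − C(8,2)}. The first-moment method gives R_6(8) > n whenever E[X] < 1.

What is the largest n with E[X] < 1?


We need C(n, 8) · 6^{1 − 28} < 1, i.e. C(n, 8) < 6^{28 − 1} = 1023490369077469249536.
Check values of n near the boundary:
  n = 1589: C(1589, 8) = 990389025825605844438; 990389025825605844438 < 1023490369077469249536? YES
  n = 1590: C(1590, 8) = 995397314198933813310; 995397314198933813310 < 1023490369077469249536? YES
  n = 1591: C(1591, 8) = 1000427749141189953870; 1000427749141189953870 < 1023490369077469249536? YES
  n = 1592: C(1592, 8) = 1005480414540892933435; 1005480414540892933435 < 1023490369077469249536? YES
  n = 1593: C(1593, 8) = 1010555394551193970323; 1010555394551193970323 < 1023490369077469249536? YES
  n = 1594: C(1594, 8) = 1015652773590544255167; 1015652773590544255167 < 1023490369077469249536? YES
  n = 1595: C(1595, 8) = 1020772636343363633895; 1020772636343363633895 < 1023490369077469249536? YES
  n = 1596: C(1596, 8) = 1025915067760710553965; 1025915067760710553965 < 1023490369077469249536? NO
  n = 1597: C(1597, 8) = 1031080153060953275445; 1031080153060953275445 < 1023490369077469249536? NO
The largest n with C(n, 8) < 1023490369077469249536 is n = 1595 (where E[X] = 113419181815929292655/113721152119718805504 ≈ 0.99734). Hence R_6(8) > 1595, i.e. R_6(8) ≥ 1596.

Largest n = 1595; hence R_6(8) > 1595.


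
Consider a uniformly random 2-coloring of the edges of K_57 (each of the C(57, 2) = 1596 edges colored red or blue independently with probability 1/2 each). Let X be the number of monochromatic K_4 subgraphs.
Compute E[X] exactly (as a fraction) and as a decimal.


Let X = Σ_S X_S over the C(57, 4) = 395010 subsets S of size 4, where X_S = 1 if the K_4 on S is monochromatic.
For a fixed S, the K_4 on S has C(4, 2) = 6 edges. P[all 6 edges red] = (1/2)^6, and likewise for blue, so P[monochromatic] = 2·(1/2)^6 = 2^{1 − 6} = 1/32.
By linearity of expectation: E[X] = C(57, 4) · 2^{1 − 6} = 395010 · 1/32 = 197505/16.
Numerically: E[X] ≈ 12344.062500.

E[X] = C(57,4)·2^(1−C(4,2)) = 197505/16 ≈ 12344.062500.


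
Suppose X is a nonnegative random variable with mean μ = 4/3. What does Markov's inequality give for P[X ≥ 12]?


μ = E[X] = 4/3, a = 12.
Markov: P[X ≥ 12] ≤ μ/a = (4/3)/12 = 1/9.
Numerically: ≈ 0.111.
(Since a = 12 > μ = 1.333, the bound 1/9 is < 1 and informative.)

P[X ≥ 12] ≤ 1/9 ≈ 0.111.


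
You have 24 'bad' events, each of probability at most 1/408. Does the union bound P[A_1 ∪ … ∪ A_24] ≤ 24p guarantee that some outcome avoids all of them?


Union bound: P[∪_{i=1}^{24} A_i] ≤ Σ_i P[A_i] ≤ 24·p = 24·(1/408) = 1/17.
Numerically: 1/17 ≈ 0.0588.
Is 1/17 < 1? YES.
Since P[∪ A_i] ≤ 1/17 < 1, the complement has P[∩ A_i^c] ≥ 1 − 1/17 = 16/17 > 0, so some outcome avoids every A_i.

24·p = 1/17 ≈ 0.0588; existence CERTIFIED by the union bound.


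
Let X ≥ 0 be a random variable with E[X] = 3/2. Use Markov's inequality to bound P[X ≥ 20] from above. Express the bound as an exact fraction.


μ = E[X] = 3/2, a = 20.
Markov: P[X ≥ 20] ≤ μ/a = (3/2)/20 = 3/40.
Numerically: ≈ 0.075.
(Since a = 20 > μ = 1.500, the bound 3/40 is < 1 and informative.)

P[X ≥ 20] ≤ 3/40 ≈ 0.075.


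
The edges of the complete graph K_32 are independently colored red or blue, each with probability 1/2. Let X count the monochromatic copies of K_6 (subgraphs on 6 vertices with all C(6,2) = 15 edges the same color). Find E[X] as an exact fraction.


Let X = Σ_S X_S over the C(32, 6) = 906192 subsets S of size 6, where X_S = 1 if the K_6 on S is monochromatic.
For a fixed S, the K_6 on S has C(6, 2) = 15 edges. P[all 15 edges red] = (1/2)^15, and likewise for blue, so P[monochromatic] = 2·(1/2)^15 = 2^{1 − 15} = 1/16384.
By linearity: E[X] = C(32, 6) · 2^{1 − 15} = 906192 · 1/16384 = 56637/1024.
Numerically: E[X] ≈ 55.309570.

E[X] = C(32,6)·2^(1−C(6,2)) = 56637/1024 ≈ 55.309570.


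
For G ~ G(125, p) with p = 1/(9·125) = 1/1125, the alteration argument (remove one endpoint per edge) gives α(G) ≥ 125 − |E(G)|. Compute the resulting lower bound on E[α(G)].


E[|E(G)|] = C(125, 2)·p = 7750 · (1/1125) = 62/9.
E[α(G)] ≥ n − E[|E(G)|] = 125 − 62/9 = 1063/9.
Numerically: ≈ 118.111.
(This is only a lower bound; the true E[α(G)] may be larger.)

E[α(G)] ≥ 1063/9 ≈ 118.111.


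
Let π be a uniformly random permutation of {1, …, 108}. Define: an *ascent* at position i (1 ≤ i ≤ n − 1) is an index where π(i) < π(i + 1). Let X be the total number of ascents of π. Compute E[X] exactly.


Write X = Σ X_I over i = 1, …, 107, with X_I the indicator of one ascent.
There are 107 indicators.
For each fixed i, the pair (π(i), π(i+1)) is a uniformly random ordered pair of distinct values from {1, …, 108}; by symmetry P[π(i) < π(i+1)] = 1/2.
By linearity: E[X] = 107 · (1/2) = (108 − 1) · (1/2) = 107/2 ≈ 53.50000.

E[X] = 107/2 = 53.50000.


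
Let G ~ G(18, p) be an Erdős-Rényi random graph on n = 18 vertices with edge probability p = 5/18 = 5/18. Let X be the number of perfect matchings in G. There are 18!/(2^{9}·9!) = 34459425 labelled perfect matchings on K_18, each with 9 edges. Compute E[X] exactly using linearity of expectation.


K_18 has 18!/(2^{9}·9!) = 34459425 labelled perfect matchings.
For each such perfect matching H, let X_H = 1 if all 9 edges of H are present in G. Then P[X_H = 1] = p^{9} = (5/18)^{9} = 1953125/198359290368.
Summing the indicators: E[X] = Σ_H E[X_H] = 34459425 · p^{9} = 34459425 · 1953125/198359290368 = 830908203125/2448880128.
Numerically: E[X] ≈ 339.3.

E[X] = 34459425 · (5/18)^{9} = 830908203125/2448880128 ≈ 339.3.


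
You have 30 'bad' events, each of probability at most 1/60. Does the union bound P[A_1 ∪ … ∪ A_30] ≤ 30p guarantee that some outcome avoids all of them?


Union bound: P[∪_{i=1}^{30} A_i] ≤ Σ_i P[A_i] ≤ 30·p = 30·(1/60) = 1/2.
Numerically: 1/2 ≈ 0.500000.
Is 1/2 < 1? YES.
Since P[∪ A_i] ≤ 1/2 < 1, the complement has P[∩ A_i^c] ≥ 1 − 1/2 = 1/2 > 0, so some outcome avoids every A_i.

30·p = 1/2 ≈ 0.500000; existence CERTIFIED by the union bound.


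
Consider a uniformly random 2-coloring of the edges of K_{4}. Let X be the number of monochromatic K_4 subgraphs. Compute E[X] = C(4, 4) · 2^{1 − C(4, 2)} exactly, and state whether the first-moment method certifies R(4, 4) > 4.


E[X] = C(4, 4) · 2^{1 − 6} = 1 · 2^{−5} = 1/32.
As a reduced fraction: E[X] = 1/32 ≈ 0.03125.
Is E[X] < 1? YES.
Since E[X] < 1, there exists a 2-coloring of K_{4} with no monochromatic K_4; hence R(4, 4) > 4.

E[X] = 1/32 ≈ 0.03125; E[X] < 1, so R(4, 4) > 4.
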